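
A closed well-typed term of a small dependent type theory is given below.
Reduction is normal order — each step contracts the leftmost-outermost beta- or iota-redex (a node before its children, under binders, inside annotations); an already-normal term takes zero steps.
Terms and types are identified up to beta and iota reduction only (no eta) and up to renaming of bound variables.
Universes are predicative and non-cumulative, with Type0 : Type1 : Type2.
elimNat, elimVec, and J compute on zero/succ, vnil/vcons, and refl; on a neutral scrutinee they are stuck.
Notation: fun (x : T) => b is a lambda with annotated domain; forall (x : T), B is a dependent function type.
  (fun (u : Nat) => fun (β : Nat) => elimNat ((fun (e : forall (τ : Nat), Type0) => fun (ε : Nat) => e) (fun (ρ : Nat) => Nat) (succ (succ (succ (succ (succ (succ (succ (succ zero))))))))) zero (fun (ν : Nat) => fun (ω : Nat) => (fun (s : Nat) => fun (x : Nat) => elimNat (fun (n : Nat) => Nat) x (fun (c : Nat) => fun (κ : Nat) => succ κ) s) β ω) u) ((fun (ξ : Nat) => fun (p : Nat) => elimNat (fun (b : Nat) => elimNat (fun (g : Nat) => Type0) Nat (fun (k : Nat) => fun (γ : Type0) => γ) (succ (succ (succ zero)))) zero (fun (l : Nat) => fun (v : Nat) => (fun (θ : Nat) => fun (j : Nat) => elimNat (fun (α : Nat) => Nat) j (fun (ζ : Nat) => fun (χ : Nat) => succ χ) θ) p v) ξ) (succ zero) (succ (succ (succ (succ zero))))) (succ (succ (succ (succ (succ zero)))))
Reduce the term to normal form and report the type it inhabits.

reduced normal form:
  succ (succ (succ (succ (succ (succ (succ (succ (succ (succ (succ (succ (succ (succ (succ (succ (succ (succ (succ (succ zero)))))))))))))))))))
type:
  Nat
observation: the term reaches its normal form after 56 normal-order steps.


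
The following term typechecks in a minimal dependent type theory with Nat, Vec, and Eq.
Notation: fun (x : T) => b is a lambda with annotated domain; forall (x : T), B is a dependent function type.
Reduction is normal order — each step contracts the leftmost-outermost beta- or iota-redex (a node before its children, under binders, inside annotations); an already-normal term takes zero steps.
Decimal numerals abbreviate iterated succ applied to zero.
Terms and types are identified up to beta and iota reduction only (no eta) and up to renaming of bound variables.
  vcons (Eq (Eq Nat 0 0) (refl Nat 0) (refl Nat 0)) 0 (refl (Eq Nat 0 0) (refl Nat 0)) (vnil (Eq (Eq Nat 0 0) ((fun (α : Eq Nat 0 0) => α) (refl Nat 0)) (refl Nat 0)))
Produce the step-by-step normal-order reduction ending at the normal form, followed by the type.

normal-order reduction sequence:
  vcons (Eq (Eq Nat 0 0) (refl Nat 0) (refl Nat 0)) 0 (refl (Eq Nat 0 0) (refl Nat 0)) (vnil (Eq (Eq Nat 0 0) ((fun (α : Eq Nat 0 0) => α) (refl Nat 0)) (refl Nat 0)))
  ~> vcons (Eq (Eq Nat 0 0) (refl Nat 0) (refl Nat 0)) 0 (refl (Eq Nat 0 0) (refl Nat 0)) (vnil (Eq (Eq Nat 0 0) (refl Nat 0) (refl Nat 0)))
the term's type:
  Vec (Eq (Eq Nat 0 0) (refl Nat 0) (refl Nat 0)) 1


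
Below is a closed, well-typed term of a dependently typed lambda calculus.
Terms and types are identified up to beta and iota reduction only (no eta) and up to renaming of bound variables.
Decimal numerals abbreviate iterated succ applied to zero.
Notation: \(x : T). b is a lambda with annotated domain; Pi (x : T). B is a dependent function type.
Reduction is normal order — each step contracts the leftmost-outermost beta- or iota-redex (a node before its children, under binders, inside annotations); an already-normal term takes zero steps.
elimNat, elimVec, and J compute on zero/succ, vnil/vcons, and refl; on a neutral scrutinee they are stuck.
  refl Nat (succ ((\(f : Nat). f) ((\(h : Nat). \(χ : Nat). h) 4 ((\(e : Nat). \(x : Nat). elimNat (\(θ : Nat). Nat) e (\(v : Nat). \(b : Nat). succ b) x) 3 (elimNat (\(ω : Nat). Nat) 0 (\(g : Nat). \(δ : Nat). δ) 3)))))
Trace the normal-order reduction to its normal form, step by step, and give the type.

normal-order reduction:
  refl Nat (succ ((\(f : Nat). f) ((\(h : Nat). \(χ : Nat). h) 4 ((\(e : Nat). \(x : Nat). elimNat (\(θ : Nat). Nat) e (\(v : Nat). \(b : Nat). succ b) x) 3 (elimNat (\(ω : Nat). Nat) 0 (\(g : Nat). \(δ : Nat). δ) 3)))))
  ~> refl Nat (succ ((\(f : Nat). \(h : Nat). f) 4 ((\(χ : Nat). \(e : Nat). elimNat (\(x : Nat). Nat) χ (\(θ : Nat). \(v : Nat). succ v) e) 3 (elimNat (\(b : Nat). Nat) 0 (\(ω : Nat). \(g : Nat). g) 3))))
  ~> refl Nat (succ ((\(f : Nat). 4) ((\(h : Nat). \(χ : Nat). elimNat (\(e : Nat). Nat) h (\(x : Nat). \(θ : Nat). succ θ) χ) 3 (elimNat (\(v : Nat). Nat) 0 (\(b : Nat). \(ω : Nat). ω) 3))))
  ~> refl Nat 5
the term's type:
  Eq Nat 5 5


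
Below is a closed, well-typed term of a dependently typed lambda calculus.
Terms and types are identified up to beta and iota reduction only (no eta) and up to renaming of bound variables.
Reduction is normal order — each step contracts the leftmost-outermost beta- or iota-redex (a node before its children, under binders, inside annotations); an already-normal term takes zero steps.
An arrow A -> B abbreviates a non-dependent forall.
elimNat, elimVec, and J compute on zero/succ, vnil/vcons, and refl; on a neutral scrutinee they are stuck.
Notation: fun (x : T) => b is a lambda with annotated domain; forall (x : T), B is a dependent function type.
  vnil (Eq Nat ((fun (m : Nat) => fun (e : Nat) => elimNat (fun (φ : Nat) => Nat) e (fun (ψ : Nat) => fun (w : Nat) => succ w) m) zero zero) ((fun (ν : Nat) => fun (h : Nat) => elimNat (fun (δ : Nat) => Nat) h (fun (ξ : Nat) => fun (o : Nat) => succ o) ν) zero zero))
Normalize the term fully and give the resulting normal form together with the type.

reduced normal form:
  vnil (Eq Nat zero zero)
type:
  Vec (Eq Nat zero zero) zero


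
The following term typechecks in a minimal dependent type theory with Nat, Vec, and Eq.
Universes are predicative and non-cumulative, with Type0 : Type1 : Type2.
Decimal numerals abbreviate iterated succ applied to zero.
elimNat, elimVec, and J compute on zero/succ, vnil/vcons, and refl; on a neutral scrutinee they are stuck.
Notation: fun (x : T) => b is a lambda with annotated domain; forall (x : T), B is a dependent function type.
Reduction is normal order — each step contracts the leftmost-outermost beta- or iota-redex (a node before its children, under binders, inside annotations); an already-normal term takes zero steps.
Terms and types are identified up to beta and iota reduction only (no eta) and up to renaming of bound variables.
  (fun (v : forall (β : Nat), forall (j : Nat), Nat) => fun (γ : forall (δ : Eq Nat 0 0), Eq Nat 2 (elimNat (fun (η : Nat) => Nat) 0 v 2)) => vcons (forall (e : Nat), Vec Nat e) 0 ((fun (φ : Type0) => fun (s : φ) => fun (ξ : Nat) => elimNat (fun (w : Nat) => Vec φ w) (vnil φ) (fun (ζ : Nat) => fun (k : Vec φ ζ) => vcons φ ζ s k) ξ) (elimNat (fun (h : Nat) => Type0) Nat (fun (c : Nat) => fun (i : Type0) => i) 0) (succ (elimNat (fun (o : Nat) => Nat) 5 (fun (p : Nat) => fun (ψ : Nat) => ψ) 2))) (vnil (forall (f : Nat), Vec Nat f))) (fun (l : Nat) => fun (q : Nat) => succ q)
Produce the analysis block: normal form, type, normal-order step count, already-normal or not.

reduced normal form:
  fun (v : forall (β : Eq Nat 0 0), Eq Nat 2 2) => vcons (forall (j : Nat), Vec Nat j) 0 (fun (γ : Nat) => elimNat (fun (δ : Nat) => Vec Nat δ) (vnil Nat) (fun (η : Nat) => fun (e : Vec Nat η) => vcons Nat η 6 e) γ) (vnil (forall (φ : Nat), Vec Nat φ))
inferred type:
  forall (v : forall (β : Eq Nat 0 0), Eq Nat 2 2), Vec (forall (j : Nat), Vec Nat j) 1
reduction steps (normal order): 21
started in normal form: no
first contracted redex: a beta-redex


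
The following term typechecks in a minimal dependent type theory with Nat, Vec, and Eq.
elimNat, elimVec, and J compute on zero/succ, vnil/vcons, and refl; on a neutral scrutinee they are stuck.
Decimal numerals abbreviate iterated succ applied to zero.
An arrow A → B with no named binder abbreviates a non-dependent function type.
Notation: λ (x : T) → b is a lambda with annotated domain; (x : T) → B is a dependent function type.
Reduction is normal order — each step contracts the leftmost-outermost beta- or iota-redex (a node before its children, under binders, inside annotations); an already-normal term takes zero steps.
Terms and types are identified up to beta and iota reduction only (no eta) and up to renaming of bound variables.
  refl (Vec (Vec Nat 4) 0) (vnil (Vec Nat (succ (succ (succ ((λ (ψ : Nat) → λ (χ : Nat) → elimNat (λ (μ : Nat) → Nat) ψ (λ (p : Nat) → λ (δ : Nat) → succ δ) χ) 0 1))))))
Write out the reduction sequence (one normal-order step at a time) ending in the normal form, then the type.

normal-order reduction sequence:
  refl (Vec (Vec Nat 4) 0) (vnil (Vec Nat (succ (succ (succ ((λ (ψ : Nat) → λ (χ : Nat) → elimNat (λ (μ : Nat) → Nat) ψ (λ (p : Nat) → λ (δ : Nat) → succ δ) χ) 0 1))))))
  ~> refl (Vec (Vec Nat 4) 0) (vnil (Vec Nat (succ (succ (succ ((λ (ψ : Nat) → elimNat (λ (χ : Nat) → Nat) 0 (λ (μ : Nat) → λ (p : Nat) → succ p) ψ) 1))))))
  ~> refl (Vec (Vec Nat 4) 0) (vnil (Vec Nat (succ (succ (succ (elimNat (λ (ψ : Nat) → Nat) 0 (λ (χ : Nat) → λ (μ : Nat) → succ μ) 1))))))
  ~> refl (Vec (Vec Nat 4) 0) (vnil (Vec Nat (succ (succ (succ ((λ (ψ : Nat) → λ (χ : Nat) → succ χ) 0 (elimNat (λ (μ : Nat) → Nat) 0 (λ (p : Nat) → λ (δ : Nat) → succ δ) 0)))))))
  ~> refl (Vec (Vec Nat 4) 0) (vnil (Vec Nat (succ (succ (succ ((λ (ψ : Nat) → succ ψ) (elimNat (λ (χ : Nat) → Nat) 0 (λ (μ : Nat) → λ (p : Nat) → succ p) 0)))))))
  ~> refl (Vec (Vec Nat 4) 0) (vnil (Vec Nat (succ (succ (succ (succ (elimNat (λ (ψ : Nat) → Nat) 0 (λ (χ : Nat) → λ (μ : Nat) → succ μ) 0)))))))
  ~> refl (Vec (Vec Nat 4) 0) (vnil (Vec Nat 4))
inferred type:
  Eq (Vec (Vec Nat 4) 0) (vnil (Vec Nat 4)) (vnil (Vec Nat 4))


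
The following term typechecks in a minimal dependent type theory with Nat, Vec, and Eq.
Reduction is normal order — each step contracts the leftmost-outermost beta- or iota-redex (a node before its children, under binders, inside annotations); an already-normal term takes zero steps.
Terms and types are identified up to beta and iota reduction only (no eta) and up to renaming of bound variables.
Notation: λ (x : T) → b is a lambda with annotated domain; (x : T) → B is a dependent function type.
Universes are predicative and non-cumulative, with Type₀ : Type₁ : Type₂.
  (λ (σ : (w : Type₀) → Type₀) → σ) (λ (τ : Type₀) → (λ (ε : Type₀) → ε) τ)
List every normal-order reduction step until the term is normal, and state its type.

normal-order reduction:
  (λ (σ : (w : Type₀) → Type₀) → σ) (λ (τ : Type₀) → (λ (ε : Type₀) → ε) τ)
  ~> λ (σ : Type₀) → (λ (w : Type₀) → w) σ
  ~> λ (σ : Type₀) → σ
inferred type:
  (σ : Type₀) → Type₀


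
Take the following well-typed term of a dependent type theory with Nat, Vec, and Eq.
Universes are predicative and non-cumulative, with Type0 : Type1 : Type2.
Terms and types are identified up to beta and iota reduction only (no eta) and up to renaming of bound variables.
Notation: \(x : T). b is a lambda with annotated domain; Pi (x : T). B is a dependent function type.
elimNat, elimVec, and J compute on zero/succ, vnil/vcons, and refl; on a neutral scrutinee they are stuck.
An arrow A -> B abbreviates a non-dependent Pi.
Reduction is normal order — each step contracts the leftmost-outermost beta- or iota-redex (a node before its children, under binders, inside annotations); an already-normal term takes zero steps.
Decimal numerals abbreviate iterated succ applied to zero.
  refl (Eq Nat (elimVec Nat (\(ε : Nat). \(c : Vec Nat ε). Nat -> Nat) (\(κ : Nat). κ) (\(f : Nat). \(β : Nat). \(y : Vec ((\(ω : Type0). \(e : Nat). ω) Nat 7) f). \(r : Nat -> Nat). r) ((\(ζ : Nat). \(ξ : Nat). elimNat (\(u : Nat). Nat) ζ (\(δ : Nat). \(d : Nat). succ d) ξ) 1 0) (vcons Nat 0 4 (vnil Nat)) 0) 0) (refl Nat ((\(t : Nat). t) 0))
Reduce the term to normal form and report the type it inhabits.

reduced normal form:
  refl (Eq Nat 0 0) (refl Nat 0)
the term's type:
  Eq (Eq Nat 0 0) (refl Nat 0) (refl Nat 0)


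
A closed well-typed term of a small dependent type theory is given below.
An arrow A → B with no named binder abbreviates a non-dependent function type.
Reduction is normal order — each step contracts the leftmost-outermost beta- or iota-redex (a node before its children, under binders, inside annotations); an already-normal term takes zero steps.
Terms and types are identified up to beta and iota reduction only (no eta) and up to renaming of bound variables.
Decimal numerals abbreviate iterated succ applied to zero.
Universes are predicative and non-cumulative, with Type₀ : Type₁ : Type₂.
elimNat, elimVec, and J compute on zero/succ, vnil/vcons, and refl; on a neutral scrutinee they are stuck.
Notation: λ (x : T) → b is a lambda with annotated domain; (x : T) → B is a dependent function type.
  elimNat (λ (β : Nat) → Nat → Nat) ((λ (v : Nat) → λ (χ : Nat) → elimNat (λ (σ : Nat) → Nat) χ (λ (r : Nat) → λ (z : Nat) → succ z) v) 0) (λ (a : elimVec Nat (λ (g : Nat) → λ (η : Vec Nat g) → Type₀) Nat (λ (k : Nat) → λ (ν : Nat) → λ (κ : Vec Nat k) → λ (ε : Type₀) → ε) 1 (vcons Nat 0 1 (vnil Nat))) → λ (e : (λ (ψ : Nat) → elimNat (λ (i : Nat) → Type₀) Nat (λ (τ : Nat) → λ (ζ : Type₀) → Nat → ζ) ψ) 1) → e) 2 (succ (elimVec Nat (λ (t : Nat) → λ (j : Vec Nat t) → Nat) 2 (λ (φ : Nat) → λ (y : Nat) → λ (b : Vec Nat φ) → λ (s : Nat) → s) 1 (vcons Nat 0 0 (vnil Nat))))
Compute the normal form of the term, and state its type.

normal form:
  3
inferred type:
  Nat
observation: contracting an elimNat iota-redex first, the term normalizes in 16 steps.


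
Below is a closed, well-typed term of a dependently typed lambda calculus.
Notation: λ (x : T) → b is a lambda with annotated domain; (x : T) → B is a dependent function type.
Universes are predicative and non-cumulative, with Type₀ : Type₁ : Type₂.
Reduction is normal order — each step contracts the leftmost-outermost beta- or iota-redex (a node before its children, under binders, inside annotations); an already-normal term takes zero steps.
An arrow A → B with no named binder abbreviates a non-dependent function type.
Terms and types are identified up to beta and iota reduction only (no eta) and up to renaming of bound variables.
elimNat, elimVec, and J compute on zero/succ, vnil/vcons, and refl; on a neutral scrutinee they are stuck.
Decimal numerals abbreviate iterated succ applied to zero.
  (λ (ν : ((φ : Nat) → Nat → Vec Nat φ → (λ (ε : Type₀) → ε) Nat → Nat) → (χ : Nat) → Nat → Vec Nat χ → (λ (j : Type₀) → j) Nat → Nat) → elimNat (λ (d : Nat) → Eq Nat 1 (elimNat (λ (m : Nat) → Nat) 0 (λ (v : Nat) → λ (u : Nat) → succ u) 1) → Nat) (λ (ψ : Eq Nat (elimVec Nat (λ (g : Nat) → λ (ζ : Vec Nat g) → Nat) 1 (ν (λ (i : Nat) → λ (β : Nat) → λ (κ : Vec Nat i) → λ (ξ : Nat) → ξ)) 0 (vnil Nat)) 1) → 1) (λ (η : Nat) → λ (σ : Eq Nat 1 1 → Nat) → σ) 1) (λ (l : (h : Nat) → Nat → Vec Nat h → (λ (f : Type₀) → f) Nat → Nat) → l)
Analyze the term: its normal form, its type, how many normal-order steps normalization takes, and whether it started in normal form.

resulting normal form:
  λ (ν : Eq Nat 1 1) → 1
inferred type:
  Eq Nat 1 1 → Nat
reduction steps (normal order): 6
already normal: no
first contracted redex: a beta-redex


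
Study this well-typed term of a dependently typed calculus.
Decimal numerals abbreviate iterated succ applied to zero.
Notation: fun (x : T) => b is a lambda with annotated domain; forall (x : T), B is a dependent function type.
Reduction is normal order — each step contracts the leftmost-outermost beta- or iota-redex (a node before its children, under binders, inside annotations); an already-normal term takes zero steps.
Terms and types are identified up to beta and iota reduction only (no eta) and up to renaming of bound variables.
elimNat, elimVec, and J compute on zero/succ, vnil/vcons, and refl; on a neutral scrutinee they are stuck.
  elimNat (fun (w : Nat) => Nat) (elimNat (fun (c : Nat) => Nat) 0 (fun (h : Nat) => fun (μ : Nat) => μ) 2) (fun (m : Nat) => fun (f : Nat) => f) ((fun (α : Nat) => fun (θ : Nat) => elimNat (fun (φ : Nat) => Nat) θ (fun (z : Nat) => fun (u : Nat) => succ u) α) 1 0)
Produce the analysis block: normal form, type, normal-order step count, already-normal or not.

reduced normal form:
  0
the term's type:
  Nat
steps to reach normal form (normal order): 17
started in normal form: no
first contracted redex: an elimNat iota-redex


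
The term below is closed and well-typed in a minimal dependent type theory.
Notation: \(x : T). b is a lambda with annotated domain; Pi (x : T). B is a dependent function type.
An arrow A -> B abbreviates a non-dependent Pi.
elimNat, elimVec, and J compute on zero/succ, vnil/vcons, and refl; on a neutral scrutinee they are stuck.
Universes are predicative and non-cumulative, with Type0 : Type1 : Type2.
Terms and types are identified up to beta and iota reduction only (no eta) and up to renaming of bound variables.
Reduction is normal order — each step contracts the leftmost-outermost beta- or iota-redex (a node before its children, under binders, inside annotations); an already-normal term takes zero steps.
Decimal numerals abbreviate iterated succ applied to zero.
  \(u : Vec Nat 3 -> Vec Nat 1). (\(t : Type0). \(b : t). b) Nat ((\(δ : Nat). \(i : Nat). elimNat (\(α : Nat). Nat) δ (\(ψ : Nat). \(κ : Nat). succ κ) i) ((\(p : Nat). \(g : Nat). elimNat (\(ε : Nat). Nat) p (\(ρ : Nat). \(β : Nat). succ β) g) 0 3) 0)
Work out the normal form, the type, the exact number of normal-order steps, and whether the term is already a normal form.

resulting normal form:
  \(u : Vec Nat 3 -> Vec Nat 1). 3
inferred type:
  (Vec Nat 3 -> Vec Nat 1) -> Nat
steps to reach normal form (normal order): 17
already normal: no
first redex: a beta-redex


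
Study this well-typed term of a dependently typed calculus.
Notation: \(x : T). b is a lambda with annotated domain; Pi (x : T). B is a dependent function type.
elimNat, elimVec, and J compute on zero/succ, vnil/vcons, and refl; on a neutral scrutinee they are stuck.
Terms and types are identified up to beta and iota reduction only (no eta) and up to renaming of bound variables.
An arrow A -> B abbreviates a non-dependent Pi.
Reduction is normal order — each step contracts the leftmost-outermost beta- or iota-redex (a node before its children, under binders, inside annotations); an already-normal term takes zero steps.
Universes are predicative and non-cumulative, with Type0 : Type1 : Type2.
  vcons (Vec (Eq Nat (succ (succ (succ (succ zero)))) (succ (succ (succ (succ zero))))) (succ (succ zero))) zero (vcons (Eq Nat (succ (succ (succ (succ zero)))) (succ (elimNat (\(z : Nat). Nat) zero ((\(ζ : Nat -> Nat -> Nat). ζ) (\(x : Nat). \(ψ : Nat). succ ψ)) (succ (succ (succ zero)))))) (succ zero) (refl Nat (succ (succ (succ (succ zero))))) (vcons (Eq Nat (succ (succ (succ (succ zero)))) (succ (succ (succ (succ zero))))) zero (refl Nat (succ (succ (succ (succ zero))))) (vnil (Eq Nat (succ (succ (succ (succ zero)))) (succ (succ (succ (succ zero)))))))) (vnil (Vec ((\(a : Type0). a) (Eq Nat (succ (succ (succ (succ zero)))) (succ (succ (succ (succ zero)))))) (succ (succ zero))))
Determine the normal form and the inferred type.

normal form:
  vcons (Vec (Eq Nat (succ (succ (succ (succ zero)))) (succ (succ (succ (succ zero))))) (succ (succ zero))) zero (vcons (Eq Nat (succ (succ (succ (succ zero)))) (succ (succ (succ (succ zero))))) (succ zero) (refl Nat (succ (succ (succ (succ zero))))) (vcons (Eq Nat (succ (succ (succ (succ zero)))) (succ (succ (succ (succ zero))))) zero (refl Nat (succ (succ (succ (succ zero))))) (vnil (Eq Nat (succ (succ (succ (succ zero)))) (succ (succ (succ (succ zero)))))))) (vnil (Vec (Eq Nat (succ (succ (succ (succ zero)))) (succ (succ (succ (succ zero))))) (succ (succ zero))))
the term's type:
  Vec (Vec (Eq Nat (succ (succ (succ (succ zero)))) (succ (succ (succ (succ zero))))) (succ (succ zero))) (succ zero)


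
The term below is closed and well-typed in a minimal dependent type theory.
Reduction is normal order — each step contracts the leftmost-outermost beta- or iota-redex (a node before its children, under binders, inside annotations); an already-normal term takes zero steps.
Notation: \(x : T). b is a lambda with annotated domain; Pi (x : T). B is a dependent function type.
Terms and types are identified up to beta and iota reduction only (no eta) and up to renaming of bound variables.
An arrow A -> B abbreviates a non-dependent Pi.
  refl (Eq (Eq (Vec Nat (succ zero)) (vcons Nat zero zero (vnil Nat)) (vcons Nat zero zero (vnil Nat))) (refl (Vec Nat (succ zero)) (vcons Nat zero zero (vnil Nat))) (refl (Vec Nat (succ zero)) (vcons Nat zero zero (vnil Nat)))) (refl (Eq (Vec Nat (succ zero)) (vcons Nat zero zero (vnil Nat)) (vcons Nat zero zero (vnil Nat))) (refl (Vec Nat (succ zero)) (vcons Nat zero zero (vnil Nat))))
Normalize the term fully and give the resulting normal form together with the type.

reduced normal form:
  refl (Eq (Eq (Vec Nat (succ zero)) (vcons Nat zero zero (vnil Nat)) (vcons Nat zero zero (vnil Nat))) (refl (Vec Nat (succ zero)) (vcons Nat zero zero (vnil Nat))) (refl (Vec Nat (succ zero)) (vcons Nat zero zero (vnil Nat)))) (refl (Eq (Vec Nat (succ zero)) (vcons Nat zero zero (vnil Nat)) (vcons Nat zero zero (vnil Nat))) (refl (Vec Nat (succ zero)) (vcons Nat zero zero (vnil Nat))))
type:
  Eq (Eq (Eq (Vec Nat (succ zero)) (vcons Nat zero zero (vnil Nat)) (vcons Nat zero zero (vnil Nat))) (refl (Vec Nat (succ zero)) (vcons Nat zero zero (vnil Nat))) (refl (Vec Nat (succ zero)) (vcons Nat zero zero (vnil Nat)))) (refl (Eq (Vec Nat (succ zero)) (vcons Nat zero zero (vnil Nat)) (vcons Nat zero zero (vnil Nat))) (refl (Vec Nat (succ zero)) (vcons Nat zero zero (vnil Nat)))) (refl (Eq (Vec Nat (succ zero)) (vcons Nat zero zero (vnil Nat)) (vcons Nat zero zero (vnil Nat))) (refl (Vec Nat (succ zero)) (vcons Nat zero zero (vnil Nat))))
observation: the term is already in normal form.


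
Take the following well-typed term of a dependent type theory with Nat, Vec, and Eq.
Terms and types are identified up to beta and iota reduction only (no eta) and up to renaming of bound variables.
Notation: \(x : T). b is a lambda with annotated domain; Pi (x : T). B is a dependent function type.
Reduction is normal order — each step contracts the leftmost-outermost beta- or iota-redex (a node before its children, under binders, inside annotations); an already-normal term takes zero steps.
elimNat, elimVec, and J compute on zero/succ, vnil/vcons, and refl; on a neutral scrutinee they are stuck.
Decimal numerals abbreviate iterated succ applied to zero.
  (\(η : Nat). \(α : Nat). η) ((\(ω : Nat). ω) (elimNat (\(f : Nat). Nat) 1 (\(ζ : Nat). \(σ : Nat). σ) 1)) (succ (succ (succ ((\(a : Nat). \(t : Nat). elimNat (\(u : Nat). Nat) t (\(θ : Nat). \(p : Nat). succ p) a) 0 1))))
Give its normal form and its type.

normal form:
  1
type:
  Nat


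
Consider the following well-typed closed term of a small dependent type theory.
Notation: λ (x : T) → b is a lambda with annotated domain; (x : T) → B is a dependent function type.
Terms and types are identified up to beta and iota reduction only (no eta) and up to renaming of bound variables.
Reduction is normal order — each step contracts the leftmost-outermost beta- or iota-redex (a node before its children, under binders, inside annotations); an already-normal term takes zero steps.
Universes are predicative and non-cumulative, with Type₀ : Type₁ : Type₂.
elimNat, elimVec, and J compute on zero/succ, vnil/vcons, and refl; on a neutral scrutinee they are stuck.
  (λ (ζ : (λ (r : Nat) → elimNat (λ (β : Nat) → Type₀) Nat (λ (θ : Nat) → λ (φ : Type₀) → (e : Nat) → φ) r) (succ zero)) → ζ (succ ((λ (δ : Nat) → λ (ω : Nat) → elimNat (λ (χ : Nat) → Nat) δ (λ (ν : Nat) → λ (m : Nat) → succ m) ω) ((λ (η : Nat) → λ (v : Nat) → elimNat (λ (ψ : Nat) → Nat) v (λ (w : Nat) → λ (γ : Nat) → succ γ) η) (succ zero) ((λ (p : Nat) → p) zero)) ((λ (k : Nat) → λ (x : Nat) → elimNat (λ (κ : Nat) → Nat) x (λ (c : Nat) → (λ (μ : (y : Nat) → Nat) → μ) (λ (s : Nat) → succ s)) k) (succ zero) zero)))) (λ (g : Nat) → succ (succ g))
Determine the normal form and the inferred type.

normal form:
  succ (succ (succ (succ (succ zero))))
the term's type:
  Nat


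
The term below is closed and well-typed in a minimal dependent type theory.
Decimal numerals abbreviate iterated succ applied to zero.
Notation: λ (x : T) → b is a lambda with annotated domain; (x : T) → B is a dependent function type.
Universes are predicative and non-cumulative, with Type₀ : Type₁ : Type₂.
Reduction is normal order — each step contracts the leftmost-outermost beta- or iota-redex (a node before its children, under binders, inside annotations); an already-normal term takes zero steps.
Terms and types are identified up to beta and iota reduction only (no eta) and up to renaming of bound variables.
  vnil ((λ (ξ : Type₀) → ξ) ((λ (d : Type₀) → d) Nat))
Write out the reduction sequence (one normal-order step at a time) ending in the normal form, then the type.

normal-order reduction sequence:
  vnil ((λ (ξ : Type₀) → ξ) ((λ (d : Type₀) → d) Nat))
  ~> vnil ((λ (ξ : Type₀) → ξ) Nat)
  ~> vnil Nat
inferred type:
  Vec Nat 0


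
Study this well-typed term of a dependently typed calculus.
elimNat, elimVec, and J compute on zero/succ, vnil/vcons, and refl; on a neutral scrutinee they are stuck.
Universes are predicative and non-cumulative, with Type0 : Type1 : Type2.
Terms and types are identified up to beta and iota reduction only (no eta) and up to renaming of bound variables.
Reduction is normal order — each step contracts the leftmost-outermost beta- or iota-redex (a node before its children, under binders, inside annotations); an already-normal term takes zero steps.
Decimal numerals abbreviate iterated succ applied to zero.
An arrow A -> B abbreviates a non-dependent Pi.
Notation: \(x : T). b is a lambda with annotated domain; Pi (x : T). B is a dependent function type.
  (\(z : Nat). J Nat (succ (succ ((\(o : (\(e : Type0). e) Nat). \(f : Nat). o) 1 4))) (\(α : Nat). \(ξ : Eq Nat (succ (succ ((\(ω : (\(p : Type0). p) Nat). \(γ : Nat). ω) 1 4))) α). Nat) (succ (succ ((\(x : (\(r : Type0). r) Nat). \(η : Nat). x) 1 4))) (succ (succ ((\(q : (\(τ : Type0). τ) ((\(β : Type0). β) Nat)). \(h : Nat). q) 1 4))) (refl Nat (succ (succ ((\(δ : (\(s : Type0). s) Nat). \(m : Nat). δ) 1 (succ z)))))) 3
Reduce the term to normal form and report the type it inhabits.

reduced normal form:
  3
type:
  Nat
observation: 4 normal-order steps normalize the term, beginning with a beta-redex.


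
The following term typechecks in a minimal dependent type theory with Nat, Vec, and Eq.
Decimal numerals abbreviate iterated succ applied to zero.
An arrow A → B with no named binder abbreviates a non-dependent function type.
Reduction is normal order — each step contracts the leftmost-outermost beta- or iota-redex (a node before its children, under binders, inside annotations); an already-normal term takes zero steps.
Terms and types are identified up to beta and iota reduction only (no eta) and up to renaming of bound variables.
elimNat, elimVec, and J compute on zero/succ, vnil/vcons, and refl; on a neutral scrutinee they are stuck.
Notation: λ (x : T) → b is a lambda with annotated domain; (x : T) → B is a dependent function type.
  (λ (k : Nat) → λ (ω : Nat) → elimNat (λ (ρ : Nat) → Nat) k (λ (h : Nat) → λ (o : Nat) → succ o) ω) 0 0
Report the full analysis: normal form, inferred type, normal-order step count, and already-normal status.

normal form:
  0
type:
  Nat
normal-order step count: 3
already normal: no
first redex: a beta-redex


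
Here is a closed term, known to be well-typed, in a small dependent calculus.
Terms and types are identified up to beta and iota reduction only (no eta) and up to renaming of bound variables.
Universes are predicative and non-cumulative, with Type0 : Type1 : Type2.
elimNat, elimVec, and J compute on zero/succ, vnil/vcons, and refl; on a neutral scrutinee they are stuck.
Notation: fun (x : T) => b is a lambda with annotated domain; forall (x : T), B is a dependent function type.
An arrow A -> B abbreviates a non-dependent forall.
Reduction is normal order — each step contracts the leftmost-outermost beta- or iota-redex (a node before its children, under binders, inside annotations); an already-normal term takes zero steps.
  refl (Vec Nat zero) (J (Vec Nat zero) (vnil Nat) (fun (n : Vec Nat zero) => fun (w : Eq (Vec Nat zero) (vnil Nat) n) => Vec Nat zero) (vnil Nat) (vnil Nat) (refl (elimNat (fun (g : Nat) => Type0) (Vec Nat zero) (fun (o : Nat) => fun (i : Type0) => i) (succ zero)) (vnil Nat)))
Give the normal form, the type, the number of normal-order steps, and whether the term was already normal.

resulting normal form:
  refl (Vec Nat zero) (vnil Nat)
type:
  Eq (Vec Nat zero) (vnil Nat) (vnil Nat)
normal-order step count: 1
already normal: no
first contracted redex: a J iota-redex


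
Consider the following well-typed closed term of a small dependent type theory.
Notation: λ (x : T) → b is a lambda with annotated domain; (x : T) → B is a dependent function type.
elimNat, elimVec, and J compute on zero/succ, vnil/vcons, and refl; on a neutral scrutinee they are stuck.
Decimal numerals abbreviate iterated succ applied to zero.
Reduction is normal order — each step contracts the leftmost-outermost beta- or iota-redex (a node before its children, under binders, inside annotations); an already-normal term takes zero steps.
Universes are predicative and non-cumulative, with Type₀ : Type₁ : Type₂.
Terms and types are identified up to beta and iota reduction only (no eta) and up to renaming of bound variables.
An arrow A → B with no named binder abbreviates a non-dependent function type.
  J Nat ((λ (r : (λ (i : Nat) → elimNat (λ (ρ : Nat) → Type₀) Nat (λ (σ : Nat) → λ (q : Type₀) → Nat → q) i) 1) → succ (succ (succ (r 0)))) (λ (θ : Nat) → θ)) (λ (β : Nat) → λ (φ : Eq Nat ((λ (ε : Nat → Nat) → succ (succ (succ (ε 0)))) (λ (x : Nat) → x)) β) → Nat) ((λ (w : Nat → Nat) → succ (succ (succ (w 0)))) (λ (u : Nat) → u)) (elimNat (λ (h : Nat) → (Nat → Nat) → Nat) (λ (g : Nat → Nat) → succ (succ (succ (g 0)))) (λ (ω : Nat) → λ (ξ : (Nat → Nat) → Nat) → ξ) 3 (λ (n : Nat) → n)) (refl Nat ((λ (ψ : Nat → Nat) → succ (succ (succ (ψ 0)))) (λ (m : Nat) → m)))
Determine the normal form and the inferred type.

reduced normal form:
  3
the term's type:
  Nat
observation: contracting a J iota-redex first, the term normalizes in 3 steps.


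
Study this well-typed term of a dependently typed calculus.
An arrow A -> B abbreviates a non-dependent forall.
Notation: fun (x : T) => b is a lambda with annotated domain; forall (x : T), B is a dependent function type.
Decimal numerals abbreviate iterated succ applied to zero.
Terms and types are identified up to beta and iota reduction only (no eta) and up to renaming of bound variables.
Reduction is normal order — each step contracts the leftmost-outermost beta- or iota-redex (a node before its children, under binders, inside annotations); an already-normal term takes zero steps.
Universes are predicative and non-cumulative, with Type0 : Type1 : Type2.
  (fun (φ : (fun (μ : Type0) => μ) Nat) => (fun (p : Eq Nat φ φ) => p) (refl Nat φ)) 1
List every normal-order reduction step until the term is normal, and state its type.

normal-order reduction:
  (fun (φ : (fun (μ : Type0) => μ) Nat) => (fun (p : Eq Nat φ φ) => p) (refl Nat φ)) 1
  ~> (fun (φ : Eq Nat 1 1) => φ) (refl Nat 1)
  ~> refl Nat 1
inferred type:
  Eq Nat 1 1


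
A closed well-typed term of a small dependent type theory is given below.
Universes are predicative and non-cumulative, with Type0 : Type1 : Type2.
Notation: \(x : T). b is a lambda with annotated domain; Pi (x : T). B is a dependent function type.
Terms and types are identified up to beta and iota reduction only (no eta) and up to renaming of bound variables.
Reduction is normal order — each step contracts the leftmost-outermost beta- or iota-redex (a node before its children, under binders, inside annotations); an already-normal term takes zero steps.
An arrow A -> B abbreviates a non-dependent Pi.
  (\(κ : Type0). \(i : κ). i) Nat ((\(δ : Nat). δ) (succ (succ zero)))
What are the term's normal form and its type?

reduced normal form:
  succ (succ zero)
the term's type:
  Nat


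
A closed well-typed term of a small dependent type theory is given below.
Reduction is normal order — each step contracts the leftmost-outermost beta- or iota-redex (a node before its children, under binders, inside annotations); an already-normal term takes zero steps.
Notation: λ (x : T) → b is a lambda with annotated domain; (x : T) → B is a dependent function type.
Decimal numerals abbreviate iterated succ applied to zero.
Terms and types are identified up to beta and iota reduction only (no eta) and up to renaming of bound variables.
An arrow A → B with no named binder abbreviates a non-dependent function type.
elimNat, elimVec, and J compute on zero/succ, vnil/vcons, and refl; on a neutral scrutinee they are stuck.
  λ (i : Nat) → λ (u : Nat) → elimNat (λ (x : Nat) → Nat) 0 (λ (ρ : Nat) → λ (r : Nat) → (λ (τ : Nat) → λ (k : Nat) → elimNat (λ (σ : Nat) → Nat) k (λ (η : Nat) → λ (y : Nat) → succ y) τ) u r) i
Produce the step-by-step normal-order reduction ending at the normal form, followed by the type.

normal-order reduction sequence:
  λ (i : Nat) → λ (u : Nat) → elimNat (λ (x : Nat) → Nat) 0 (λ (ρ : Nat) → λ (r : Nat) → (λ (τ : Nat) → λ (k : Nat) → elimNat (λ (σ : Nat) → Nat) k (λ (η : Nat) → λ (y : Nat) → succ y) τ) u r) i
  ~> λ (i : Nat) → λ (u : Nat) → elimNat (λ (x : Nat) → Nat) 0 (λ (ρ : Nat) → λ (r : Nat) → (λ (τ : Nat) → elimNat (λ (k : Nat) → Nat) τ (λ (σ : Nat) → λ (η : Nat) → succ η) u) r) i
  ~> λ (i : Nat) → λ (u : Nat) → elimNat (λ (x : Nat) → Nat) 0 (λ (ρ : Nat) → λ (r : Nat) → elimNat (λ (τ : Nat) → Nat) r (λ (k : Nat) → λ (σ : Nat) → succ σ) u) i
inferred type:
  Nat → Nat → Nat


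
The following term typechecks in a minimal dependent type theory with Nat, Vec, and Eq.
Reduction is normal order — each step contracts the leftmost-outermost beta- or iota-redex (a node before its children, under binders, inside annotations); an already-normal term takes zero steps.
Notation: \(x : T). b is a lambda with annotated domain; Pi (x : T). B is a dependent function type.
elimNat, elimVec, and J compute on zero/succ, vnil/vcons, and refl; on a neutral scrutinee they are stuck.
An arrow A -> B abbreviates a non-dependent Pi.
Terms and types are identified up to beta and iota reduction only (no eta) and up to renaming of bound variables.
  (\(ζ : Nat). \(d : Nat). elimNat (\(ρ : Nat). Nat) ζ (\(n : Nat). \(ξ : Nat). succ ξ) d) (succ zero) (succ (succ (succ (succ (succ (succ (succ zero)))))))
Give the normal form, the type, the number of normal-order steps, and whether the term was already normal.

resulting normal form:
  succ (succ (succ (succ (succ (succ (succ (succ zero)))))))
type:
  Nat
reduction steps (normal order): 24
started in normal form: no
first redex: a beta-redex


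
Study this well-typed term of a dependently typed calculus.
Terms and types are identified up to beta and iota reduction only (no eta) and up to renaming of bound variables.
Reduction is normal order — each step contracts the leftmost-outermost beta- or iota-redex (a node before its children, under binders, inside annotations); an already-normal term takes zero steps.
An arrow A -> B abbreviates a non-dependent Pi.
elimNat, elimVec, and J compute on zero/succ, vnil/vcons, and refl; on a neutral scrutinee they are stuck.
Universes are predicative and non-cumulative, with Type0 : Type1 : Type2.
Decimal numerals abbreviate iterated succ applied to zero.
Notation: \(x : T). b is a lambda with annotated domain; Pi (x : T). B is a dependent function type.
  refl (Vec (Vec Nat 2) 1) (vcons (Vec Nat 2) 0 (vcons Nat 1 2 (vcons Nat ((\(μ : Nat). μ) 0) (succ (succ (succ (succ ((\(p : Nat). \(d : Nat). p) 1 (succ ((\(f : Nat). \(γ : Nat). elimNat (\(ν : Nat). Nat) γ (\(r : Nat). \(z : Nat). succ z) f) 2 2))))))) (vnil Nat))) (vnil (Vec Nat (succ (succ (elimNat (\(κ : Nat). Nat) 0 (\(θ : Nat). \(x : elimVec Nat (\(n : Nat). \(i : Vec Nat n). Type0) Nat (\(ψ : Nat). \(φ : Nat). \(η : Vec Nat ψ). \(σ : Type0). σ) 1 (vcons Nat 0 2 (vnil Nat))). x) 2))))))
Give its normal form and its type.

resulting normal form:
  refl (Vec (Vec Nat 2) 1) (vcons (Vec Nat 2) 0 (vcons Nat 1 2 (vcons Nat 0 5 (vnil Nat))) (vnil (Vec Nat 2)))
inferred type:
  Eq (Vec (Vec Nat 2) 1) (vcons (Vec Nat 2) 0 (vcons Nat 1 2 (vcons Nat 0 5 (vnil Nat))) (vnil (Vec Nat 2))) (vcons (Vec Nat 2) 0 (vcons Nat 1 2 (vcons Nat 0 5 (vnil Nat))) (vnil (Vec Nat 2)))
observation: 10 normal-order steps normalize the term, beginning with a beta-redex.


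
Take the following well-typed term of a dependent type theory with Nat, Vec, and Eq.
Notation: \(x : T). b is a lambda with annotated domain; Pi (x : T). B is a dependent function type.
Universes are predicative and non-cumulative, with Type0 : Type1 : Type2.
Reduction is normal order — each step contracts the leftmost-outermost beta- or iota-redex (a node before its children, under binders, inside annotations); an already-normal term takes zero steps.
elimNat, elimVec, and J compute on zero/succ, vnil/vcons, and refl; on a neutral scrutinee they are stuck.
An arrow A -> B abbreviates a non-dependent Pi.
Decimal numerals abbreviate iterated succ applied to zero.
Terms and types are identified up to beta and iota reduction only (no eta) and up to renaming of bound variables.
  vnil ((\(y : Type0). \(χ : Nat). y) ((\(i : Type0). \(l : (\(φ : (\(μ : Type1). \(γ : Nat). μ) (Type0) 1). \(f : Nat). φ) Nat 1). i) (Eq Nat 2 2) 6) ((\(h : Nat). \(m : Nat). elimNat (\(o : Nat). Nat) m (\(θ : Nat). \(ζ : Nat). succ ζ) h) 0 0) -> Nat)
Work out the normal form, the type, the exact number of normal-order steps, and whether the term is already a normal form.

resulting normal form:
  vnil (Eq Nat 2 2 -> Nat)
inferred type:
  Vec (Eq Nat 2 2 -> Nat) 0
reduction steps (normal order): 4
already normal: no
first contracted redex: a beta-redex


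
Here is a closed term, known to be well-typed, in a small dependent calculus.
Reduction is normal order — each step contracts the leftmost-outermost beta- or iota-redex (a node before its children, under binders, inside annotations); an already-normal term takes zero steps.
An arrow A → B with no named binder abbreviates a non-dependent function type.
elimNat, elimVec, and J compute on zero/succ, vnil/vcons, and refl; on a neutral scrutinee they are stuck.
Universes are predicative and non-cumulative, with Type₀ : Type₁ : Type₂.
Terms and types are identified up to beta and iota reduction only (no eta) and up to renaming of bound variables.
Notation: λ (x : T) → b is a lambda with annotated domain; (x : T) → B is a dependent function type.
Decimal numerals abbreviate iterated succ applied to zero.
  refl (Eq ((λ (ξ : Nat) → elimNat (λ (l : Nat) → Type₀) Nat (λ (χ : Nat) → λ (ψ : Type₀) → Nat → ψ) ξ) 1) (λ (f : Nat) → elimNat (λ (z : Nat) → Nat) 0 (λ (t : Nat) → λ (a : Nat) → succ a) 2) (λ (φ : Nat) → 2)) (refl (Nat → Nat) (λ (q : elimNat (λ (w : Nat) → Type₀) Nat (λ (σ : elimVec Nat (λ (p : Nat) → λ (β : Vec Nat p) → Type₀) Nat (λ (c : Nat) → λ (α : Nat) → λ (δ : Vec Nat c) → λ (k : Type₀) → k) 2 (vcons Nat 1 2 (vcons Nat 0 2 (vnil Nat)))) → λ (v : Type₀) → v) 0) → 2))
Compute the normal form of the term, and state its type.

reduced normal form:
  refl (Eq (Nat → Nat) (λ (ξ : Nat) → 2) (λ (l : Nat) → 2)) (refl (Nat → Nat) (λ (χ : Nat) → 2))
inferred type:
  Eq (Eq (Nat → Nat) (λ (ξ : Nat) → 2) (λ (l : Nat) → 2)) (refl (Nat → Nat) (λ (χ : Nat) → 2)) (refl (Nat → Nat) (λ (ψ : Nat) → 2))
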